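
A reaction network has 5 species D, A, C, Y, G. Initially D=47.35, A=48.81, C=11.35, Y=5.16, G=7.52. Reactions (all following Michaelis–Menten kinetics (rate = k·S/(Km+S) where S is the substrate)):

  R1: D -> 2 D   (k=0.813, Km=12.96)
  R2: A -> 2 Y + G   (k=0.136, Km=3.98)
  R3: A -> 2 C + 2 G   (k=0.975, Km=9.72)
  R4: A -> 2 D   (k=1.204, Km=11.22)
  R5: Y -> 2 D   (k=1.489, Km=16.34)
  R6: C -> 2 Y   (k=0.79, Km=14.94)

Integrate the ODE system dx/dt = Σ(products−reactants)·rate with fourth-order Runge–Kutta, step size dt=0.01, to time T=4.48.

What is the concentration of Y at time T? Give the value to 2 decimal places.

RK4 with dt=0.01: 448 steps to T=4.48. Trajectory (selected grid times):
t=0.00: D=47.35 A=48.81 C=11.35 Y=5.16 G=7.52
t=0.50: D=49.01 A=47.85 C=11.99 Y=5.45 G=8.39
t=1.00: D=50.69 A=46.90 C=12.62 Y=5.74 G=9.27
t=1.49: D=52.34 A=45.97 C=13.23 Y=6.03 G=10.12
t=1.99: D=54.04 A=45.02 C=13.85 Y=6.33 G=10.98
t=2.49: D=55.76 A=44.08 C=14.45 Y=6.62 G=11.85
t=2.99: D=57.48 A=43.14 C=15.05 Y=6.92 G=12.71
t=3.48: D=59.18 A=42.22 C=15.64 Y=7.22 G=13.55
t=3.98: D=60.93 A=41.29 C=16.22 Y=7.52 G=14.40
t=4.48: D=62.69 A=40.36 C=16.80 Y=7.82 G=15.25
Read off Y at T=4.48: 7.82

Y at T = 7.82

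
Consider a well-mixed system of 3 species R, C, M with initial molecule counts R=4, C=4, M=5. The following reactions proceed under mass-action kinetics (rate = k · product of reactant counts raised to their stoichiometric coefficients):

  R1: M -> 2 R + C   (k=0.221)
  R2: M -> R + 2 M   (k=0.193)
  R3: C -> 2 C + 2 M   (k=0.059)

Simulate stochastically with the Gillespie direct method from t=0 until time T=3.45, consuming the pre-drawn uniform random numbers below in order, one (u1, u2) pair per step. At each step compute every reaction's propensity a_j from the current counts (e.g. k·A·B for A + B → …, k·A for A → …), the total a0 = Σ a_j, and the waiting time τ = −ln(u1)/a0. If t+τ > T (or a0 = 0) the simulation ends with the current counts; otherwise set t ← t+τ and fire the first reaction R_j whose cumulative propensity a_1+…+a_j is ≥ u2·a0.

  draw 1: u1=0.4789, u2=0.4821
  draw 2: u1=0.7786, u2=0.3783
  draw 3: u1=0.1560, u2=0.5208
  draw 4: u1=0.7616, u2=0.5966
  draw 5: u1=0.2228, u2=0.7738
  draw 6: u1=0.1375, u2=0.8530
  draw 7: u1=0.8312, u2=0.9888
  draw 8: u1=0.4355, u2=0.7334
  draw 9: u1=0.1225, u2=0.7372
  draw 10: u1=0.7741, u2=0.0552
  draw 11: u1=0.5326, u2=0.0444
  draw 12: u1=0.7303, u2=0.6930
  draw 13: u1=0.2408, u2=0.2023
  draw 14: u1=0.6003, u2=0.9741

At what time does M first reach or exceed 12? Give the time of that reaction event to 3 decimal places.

Threshold first reached at t = 2.531

t=0.000: R=4 C=4 M=5
Draw 1: a1=1.105, a2=0.965, a3=0.236, a0=2.306; τ=−ln(0.4789)/2.306=0.319 → t=0.319; u2·a0=0.4821·2.306=1.112; a1=1.105 < 1.112 ≤ a1+a2=2.070 → R2 fires; R=5 C=4 M=6
Draw 2: a1=1.326, a2=1.158, a3=0.236, a0=2.720; τ=−ln(0.7786)/2.720=0.092 → t=0.411; u2·a0=0.3783·2.720=1.029 ≤ a1=1.326 → R1 fires; R=7 C=5 M=5
Draw 3: a1=1.105, a2=0.965, a3=0.295, a0=2.365; τ=−ln(0.1560)/2.365=0.786 → t=1.197; u2·a0=0.5208·2.365=1.232; a1=1.105 < 1.232 ≤ a1+a2=2.070 → R2 fires; R=8 C=5 M=6
Draw 4: a1=1.326, a2=1.158, a3=0.295, a0=2.779; τ=−ln(0.7616)/2.779=0.098 → t=1.295; u2·a0=0.5966·2.779=1.658; a1=1.326 < 1.658 ≤ a1+a2=2.484 → R2 fires; R=9 C=5 M=7
Draw 5: a1=1.547, a2=1.351, a3=0.295, a0=3.193; τ=−ln(0.2228)/3.193=0.470 → t=1.765; u2·a0=0.7738·3.193=2.471; a1=1.547 < 2.471 ≤ a1+a2=2.898 → R2 fires; R=10 C=5 M=8
Draw 6: a1=1.768, a2=1.544, a3=0.295, a0=3.607; τ=−ln(0.1375)/3.607=0.550 → t=2.315; u2·a0=0.8530·3.607=3.077; a1=1.768 < 3.077 ≤ a1+a2=3.312 → R2 fires; R=11 C=5 M=9
Draw 7: a1=1.989, a2=1.737, a3=0.295, a0=4.021; τ=−ln(0.8312)/4.021=0.046 → t=2.361; u2·a0=0.9888·4.021=3.976; a1+a2=3.726 < 3.976 ≤ a1+…+a3=4.021 → R3 fires; R=11 C=6 M=11
Draw 8: a1=2.431, a2=2.123, a3=0.354, a0=4.908; τ=−ln(0.4355)/4.908=0.169 → t=2.531; u2·a0=0.7334·4.908=3.600; a1=2.431 < 3.600 ≤ a1+a2=4.554 → R2 fires; R=12 C=6 M=12
Draw 9: a1=2.652, a2=2.316, a3=0.354, a0=5.322; τ=−ln(0.1225)/5.322=0.395 → t=2.925; u2·a0=0.7372·5.322=3.923; a1=2.652 < 3.923 ≤ a1+a2=4.968 → R2 fires; R=13 C=6 M=13
Draw 10: a1=2.873, a2=2.509, a3=0.354, a0=5.736; τ=−ln(0.7741)/5.736=0.045 → t=2.970; u2·a0=0.0552·5.736=0.317 ≤ a1=2.873 → R1 fires; R=15 C=7 M=12
Draw 11: a1=2.652, a2=2.316, a3=0.413, a0=5.381; τ=−ln(0.5326)/5.381=0.117 → t=3.087; u2·a0=0.0444·5.381=0.239 ≤ a1=2.652 → R1 fires; R=17 C=8 M=11
Draw 12: a1=2.431, a2=2.123, a3=0.472, a0=5.026; τ=−ln(0.7303)/5.026=0.063 → t=3.149; u2·a0=0.6930·5.026=3.483; a1=2.431 < 3.483 ≤ a1+a2=4.554 → R2 fires; R=18 C=8 M=12
Draw 13: a1=2.652, a2=2.316, a3=0.472, a0=5.440; τ=−ln(0.2408)/5.440=0.262 → t=3.411; u2·a0=0.2023·5.440=1.101 ≤ a1=2.652 → R1 fires; R=20 C=9 M=11
Draw 14: a1=2.431, a2=2.123, a3=0.531, a0=5.085; τ=−ln(0.6003)/5.085=0.100 → t=3.511 > T=3.45: stop.
M first becomes ≥ 12 when it reaches 12 at the event at t=2.531.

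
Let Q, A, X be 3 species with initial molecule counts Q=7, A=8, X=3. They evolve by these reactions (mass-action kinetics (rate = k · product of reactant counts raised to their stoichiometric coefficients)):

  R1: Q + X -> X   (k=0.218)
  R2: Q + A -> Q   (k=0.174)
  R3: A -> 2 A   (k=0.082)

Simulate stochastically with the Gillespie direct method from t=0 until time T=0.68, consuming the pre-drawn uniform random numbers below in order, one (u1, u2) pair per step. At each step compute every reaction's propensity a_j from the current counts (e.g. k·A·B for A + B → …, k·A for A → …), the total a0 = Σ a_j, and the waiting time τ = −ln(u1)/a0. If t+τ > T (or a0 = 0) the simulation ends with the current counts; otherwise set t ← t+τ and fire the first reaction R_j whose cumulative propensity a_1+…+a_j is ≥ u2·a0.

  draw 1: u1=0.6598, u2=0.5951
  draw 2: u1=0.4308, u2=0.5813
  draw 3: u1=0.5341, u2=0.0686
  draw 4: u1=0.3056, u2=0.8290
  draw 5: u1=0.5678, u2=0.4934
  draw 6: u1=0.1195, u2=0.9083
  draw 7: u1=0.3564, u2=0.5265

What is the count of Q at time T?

Q at T = 6

t=0.000: Q=7 A=8 X=3
Draw 1: a1=4.578, a2=9.744, a3=0.656, a0=14.978; τ=−ln(0.6598)/14.978=0.028 → t=0.028; u2·a0=0.5951·14.978=8.913; a1=4.578 < 8.913 ≤ a1+a2=14.322 → R2 fires; Q=7 A=7 X=3
Draw 2: a1=4.578, a2=8.526, a3=0.574, a0=13.678; τ=−ln(0.4308)/13.678=0.062 → t=0.089; u2·a0=0.5813·13.678=7.951; a1=4.578 < 7.951 ≤ a1+a2=13.104 → R2 fires; Q=7 A=6 X=3
Draw 3: a1=4.578, a2=7.308, a3=0.492, a0=12.378; τ=−ln(0.5341)/12.378=0.051 → t=0.140; u2·a0=0.0686·12.378=0.849 ≤ a1=4.578 → R1 fires; Q=6 A=6 X=3
Draw 4: a1=3.924, a2=6.264, a3=0.492, a0=10.680; τ=−ln(0.3056)/10.680=0.111 → t=0.251; u2·a0=0.8290·10.680=8.854; a1=3.924 < 8.854 ≤ a1+a2=10.188 → R2 fires; Q=6 A=5 X=3
Draw 5: a1=3.924, a2=5.220, a3=0.410, a0=9.554; τ=−ln(0.5678)/9.554=0.059 → t=0.310; u2·a0=0.4934·9.554=4.714; a1=3.924 < 4.714 ≤ a1+a2=9.144 → R2 fires; Q=6 A=4 X=3
Draw 6: a1=3.924, a2=4.176, a3=0.328, a0=8.428; τ=−ln(0.1195)/8.428=0.252 → t=0.562; u2·a0=0.9083·8.428=7.655; a1=3.924 < 7.655 ≤ a1+a2=8.100 → R2 fires; Q=6 A=3 X=3
Draw 7: a1=3.924, a2=3.132, a3=0.246, a0=7.302; τ=−ln(0.3564)/7.302=0.141 → t=0.704 > T=0.68: stop.
Read off Q at T=0.68: 6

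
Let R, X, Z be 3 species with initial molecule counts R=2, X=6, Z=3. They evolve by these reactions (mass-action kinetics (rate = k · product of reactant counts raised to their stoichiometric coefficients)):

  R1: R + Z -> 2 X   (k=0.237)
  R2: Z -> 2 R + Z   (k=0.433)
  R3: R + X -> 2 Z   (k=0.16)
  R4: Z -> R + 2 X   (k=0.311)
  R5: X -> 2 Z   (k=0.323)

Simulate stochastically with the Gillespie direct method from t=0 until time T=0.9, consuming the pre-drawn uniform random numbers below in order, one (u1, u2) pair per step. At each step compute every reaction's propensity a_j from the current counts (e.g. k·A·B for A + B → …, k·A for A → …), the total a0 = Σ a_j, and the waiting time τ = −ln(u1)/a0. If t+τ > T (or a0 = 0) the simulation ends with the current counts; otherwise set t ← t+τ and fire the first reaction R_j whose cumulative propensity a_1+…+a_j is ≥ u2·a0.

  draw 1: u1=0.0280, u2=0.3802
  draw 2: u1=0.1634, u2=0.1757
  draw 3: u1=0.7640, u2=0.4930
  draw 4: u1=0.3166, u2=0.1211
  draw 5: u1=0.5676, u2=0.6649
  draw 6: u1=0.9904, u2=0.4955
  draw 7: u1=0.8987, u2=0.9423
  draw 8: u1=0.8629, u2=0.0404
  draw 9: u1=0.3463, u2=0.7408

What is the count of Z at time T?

t=0.000: R=2 X=6 Z=3
Draw 1: a1=1.422, a2=1.299, a3=1.920, a4=0.933, a5=1.938, a0=7.512; τ=−ln(0.0280)/7.512=0.476 → t=0.476; u2·a0=0.3802·7.512=2.856; a1+a2=2.721 < 2.856 ≤ a1+…+a3=4.641 → R3 fires; R=1 X=5 Z=5
Draw 2: a1=1.185, a2=2.165, a3=0.800, a4=1.555, a5=1.615, a0=7.320; τ=−ln(0.1634)/7.320=0.247 → t=0.723; u2·a0=0.1757·7.320=1.286; a1=1.185 < 1.286 ≤ a1+a2=3.350 → R2 fires; R=3 X=5 Z=5
Draw 3: a1=3.555, a2=2.165, a3=2.400, a4=1.555, a5=1.615, a0=11.290; τ=−ln(0.7640)/11.290=0.024 → t=0.747; u2·a0=0.4930·11.290=5.566; a1=3.555 < 5.566 ≤ a1+a2=5.720 → R2 fires; R=5 X=5 Z=5
Draw 4: a1=5.925, a2=2.165, a3=4.000, a4=1.555, a5=1.615, a0=15.260; τ=−ln(0.3166)/15.260=0.075 → t=0.823; u2·a0=0.1211·15.260=1.848 ≤ a1=5.925 → R1 fires; R=4 X=7 Z=4
Draw 5: a1=3.792, a2=1.732, a3=4.480, a4=1.244, a5=2.261, a0=13.509; τ=−ln(0.5676)/13.509=0.042 → t=0.865; u2·a0=0.6649·13.509=8.982; a1+a2=5.524 < 8.982 ≤ a1+…+a3=10.004 → R3 fires; R=3 X=6 Z=6
Draw 6: a1=4.266, a2=2.598, a3=2.880, a4=1.866, a5=1.938, a0=13.548; τ=−ln(0.9904)/13.548=0.001 → t=0.865; u2·a0=0.4955·13.548=6.713; a1=4.266 < 6.713 ≤ a1+a2=6.864 → R2 fires; R=5 X=6 Z=6
Draw 7: a1=7.110, a2=2.598, a3=4.800, a4=1.866, a5=1.938, a0=18.312; τ=−ln(0.8987)/18.312=0.006 → t=0.871; u2·a0=0.9423·18.312=17.255; a1+…+a4=16.374 < 17.255 ≤ a1+…+a5=18.312 → R5 fires; R=5 X=5 Z=8
Draw 8: a1=9.480, a2=3.464, a3=4.000, a4=2.488, a5=1.615, a0=21.047; τ=−ln(0.8629)/21.047=0.007 → t=0.878; u2·a0=0.0404·21.047=0.850 ≤ a1=9.480 → R1 fires; R=4 X=7 Z=7
Draw 9: a1=6.636, a2=3.031, a3=4.480, a4=2.177, a5=2.261, a0=18.585; τ=−ln(0.3463)/18.585=0.057 → t=0.935 > T=0.9: stop.
Read off Z at T=0.9: 7

Z at T = 7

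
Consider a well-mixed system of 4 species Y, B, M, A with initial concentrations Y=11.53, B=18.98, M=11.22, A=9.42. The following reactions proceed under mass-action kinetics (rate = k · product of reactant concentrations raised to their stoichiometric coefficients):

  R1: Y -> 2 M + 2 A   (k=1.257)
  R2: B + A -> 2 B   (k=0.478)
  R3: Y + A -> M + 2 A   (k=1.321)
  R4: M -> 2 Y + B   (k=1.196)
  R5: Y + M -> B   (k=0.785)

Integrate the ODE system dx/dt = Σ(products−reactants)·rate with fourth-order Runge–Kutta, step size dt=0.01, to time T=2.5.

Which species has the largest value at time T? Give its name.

RK4 with dt=0.01: 250 steps to T=2.5. Trajectory (selected grid times):
t=0.00: Y=11.53 B=18.98 M=11.22 A=9.42
t=0.28: Y=2.25 B=49.72 M=8.84 A=0.46
t=0.56: Y=2.28 B=57.46 M=5.07 A=0.24
t=0.83: Y=2.11 B=62.45 M=3.45 A=0.20
t=1.11: Y=1.94 B=66.38 M=2.66 A=0.17
t=1.39: Y=1.80 B=69.65 M=2.27 A=0.15
t=1.67: Y=1.71 B=72.53 M=2.04 A=0.13
t=1.94: Y=1.64 B=75.09 M=1.92 A=0.12
t=2.22: Y=1.59 B=77.59 M=1.83 A=0.11
t=2.50: Y=1.56 B=80.00 M=1.78 A=0.11
At T=2.5: Y=1.56 B=80.00 M=1.78 A=0.11; the largest is B.

Dominant species at T: B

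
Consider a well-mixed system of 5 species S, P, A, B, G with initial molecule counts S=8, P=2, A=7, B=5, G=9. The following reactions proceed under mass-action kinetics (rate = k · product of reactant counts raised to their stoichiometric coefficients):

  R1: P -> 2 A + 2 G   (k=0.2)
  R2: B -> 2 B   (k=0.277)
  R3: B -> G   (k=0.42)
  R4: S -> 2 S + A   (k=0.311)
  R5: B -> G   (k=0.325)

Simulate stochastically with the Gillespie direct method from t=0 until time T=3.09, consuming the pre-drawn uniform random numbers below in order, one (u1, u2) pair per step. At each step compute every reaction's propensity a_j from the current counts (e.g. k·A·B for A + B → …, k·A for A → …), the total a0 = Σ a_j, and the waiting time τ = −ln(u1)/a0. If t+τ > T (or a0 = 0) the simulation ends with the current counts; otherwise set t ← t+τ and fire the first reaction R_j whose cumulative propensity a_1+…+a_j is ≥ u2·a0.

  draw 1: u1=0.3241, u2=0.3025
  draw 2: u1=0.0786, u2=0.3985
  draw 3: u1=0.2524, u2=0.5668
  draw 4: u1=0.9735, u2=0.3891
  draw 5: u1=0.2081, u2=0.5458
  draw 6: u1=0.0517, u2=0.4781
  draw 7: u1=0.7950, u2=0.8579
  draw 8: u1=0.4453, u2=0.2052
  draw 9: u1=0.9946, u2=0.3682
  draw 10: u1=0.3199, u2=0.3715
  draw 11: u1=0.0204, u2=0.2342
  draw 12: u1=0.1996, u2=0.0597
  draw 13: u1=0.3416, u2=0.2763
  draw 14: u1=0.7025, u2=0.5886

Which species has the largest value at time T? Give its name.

Dominant species at T: A

t=0.000: S=8 P=2 A=7 B=5 G=9
Draw 1: a1=0.400, a2=1.385, a3=2.100, a4=2.488, a5=1.625, a0=7.998; τ=−ln(0.3241)/7.998=0.141 → t=0.141; u2·a0=0.3025·7.998=2.419; a1+a2=1.785 < 2.419 ≤ a1+…+a3=3.885 → R3 fires; S=8 P=2 A=7 B=4 G=10
Draw 2: a1=0.400, a2=1.108, a3=1.680, a4=2.488, a5=1.300, a0=6.976; τ=−ln(0.0786)/6.976=0.365 → t=0.505; u2·a0=0.3985·6.976=2.780; a1+a2=1.508 < 2.780 ≤ a1+…+a3=3.188 → R3 fires; S=8 P=2 A=7 B=3 G=11
Draw 3: a1=0.400, a2=0.831, a3=1.260, a4=2.488, a5=0.975, a0=5.954; τ=−ln(0.2524)/5.954=0.231 → t=0.737; u2·a0=0.5668·5.954=3.375; a1+…+a3=2.491 < 3.375 ≤ a1+…+a4=4.979 → R4 fires; S=9 P=2 A=8 B=3 G=11
Draw 4: a1=0.400, a2=0.831, a3=1.260, a4=2.799, a5=0.975, a0=6.265; τ=−ln(0.9735)/6.265=0.004 → t=0.741; u2·a0=0.3891·6.265=2.438; a1+a2=1.231 < 2.438 ≤ a1+…+a3=2.491 → R3 fires; S=9 P=2 A=8 B=2 G=12
Draw 5: a1=0.400, a2=0.554, a3=0.840, a4=2.799, a5=0.650, a0=5.243; τ=−ln(0.2081)/5.243=0.299 → t=1.040; u2·a0=0.5458·5.243=2.862; a1+…+a3=1.794 < 2.862 ≤ a1+…+a4=4.593 → R4 fires; S=10 P=2 A=9 B=2 G=12
Draw 6: a1=0.400, a2=0.554, a3=0.840, a4=3.110, a5=0.650, a0=5.554; τ=−ln(0.0517)/5.554=0.533 → t=1.574; u2·a0=0.4781·5.554=2.655; a1+…+a3=1.794 < 2.655 ≤ a1+…+a4=4.904 → R4 fires; S=11 P=2 A=10 B=2 G=12
Draw 7: a1=0.400, a2=0.554, a3=0.840, a4=3.421, a5=0.650, a0=5.865; τ=−ln(0.7950)/5.865=0.039 → t=1.613; u2·a0=0.8579·5.865=5.032; a1+…+a3=1.794 < 5.032 ≤ a1+…+a4=5.215 → R4 fires; S=12 P=2 A=11 B=2 G=12
Draw 8: a1=0.400, a2=0.554, a3=0.840, a4=3.732, a5=0.650, a0=6.176; τ=−ln(0.4453)/6.176=0.131 → t=1.744; u2·a0=0.2052·6.176=1.267; a1+a2=0.954 < 1.267 ≤ a1+…+a3=1.794 → R3 fires; S=12 P=2 A=11 B=1 G=13
Draw 9: a1=0.400, a2=0.277, a3=0.420, a4=3.732, a5=0.325, a0=5.154; τ=−ln(0.9946)/5.154=0.001 → t=1.745; u2·a0=0.3682·5.154=1.898; a1+…+a3=1.097 < 1.898 ≤ a1+…+a4=4.829 → R4 fires; S=13 P=2 A=12 B=1 G=13
Draw 10: a1=0.400, a2=0.277, a3=0.420, a4=4.043, a5=0.325, a0=5.465; τ=−ln(0.3199)/5.465=0.209 → t=1.953; u2·a0=0.3715·5.465=2.030; a1+…+a3=1.097 < 2.030 ≤ a1+…+a4=5.140 → R4 fires; S=14 P=2 A=13 B=1 G=13
Draw 11: a1=0.400, a2=0.277, a3=0.420, a4=4.354, a5=0.325, a0=5.776; τ=−ln(0.0204)/5.776=0.674 → t=2.627; u2·a0=0.2342·5.776=1.353; a1+…+a3=1.097 < 1.353 ≤ a1+…+a4=5.451 → R4 fires; S=15 P=2 A=14 B=1 G=13
Draw 12: a1=0.400, a2=0.277, a3=0.420, a4=4.665, a5=0.325, a0=6.087; τ=−ln(0.1996)/6.087=0.265 → t=2.892; u2·a0=0.0597·6.087=0.363 ≤ a1=0.400 → R1 fires; S=15 P=1 A=16 B=1 G=15
Draw 13: a1=0.200, a2=0.277, a3=0.420, a4=4.665, a5=0.325, a0=5.887; τ=−ln(0.3416)/5.887=0.182 → t=3.075; u2·a0=0.2763·5.887=1.627; a1+…+a3=0.897 < 1.627 ≤ a1+…+a4=5.562 → R4 fires; S=16 P=1 A=17 B=1 G=15
Draw 14: a1=0.200, a2=0.277, a3=0.420, a4=4.976, a5=0.325, a0=6.198; τ=−ln(0.7025)/6.198=0.057 → t=3.131 > T=3.09: stop.
At T=3.09: S=16 P=1 A=17 B=1 G=15; the largest is A.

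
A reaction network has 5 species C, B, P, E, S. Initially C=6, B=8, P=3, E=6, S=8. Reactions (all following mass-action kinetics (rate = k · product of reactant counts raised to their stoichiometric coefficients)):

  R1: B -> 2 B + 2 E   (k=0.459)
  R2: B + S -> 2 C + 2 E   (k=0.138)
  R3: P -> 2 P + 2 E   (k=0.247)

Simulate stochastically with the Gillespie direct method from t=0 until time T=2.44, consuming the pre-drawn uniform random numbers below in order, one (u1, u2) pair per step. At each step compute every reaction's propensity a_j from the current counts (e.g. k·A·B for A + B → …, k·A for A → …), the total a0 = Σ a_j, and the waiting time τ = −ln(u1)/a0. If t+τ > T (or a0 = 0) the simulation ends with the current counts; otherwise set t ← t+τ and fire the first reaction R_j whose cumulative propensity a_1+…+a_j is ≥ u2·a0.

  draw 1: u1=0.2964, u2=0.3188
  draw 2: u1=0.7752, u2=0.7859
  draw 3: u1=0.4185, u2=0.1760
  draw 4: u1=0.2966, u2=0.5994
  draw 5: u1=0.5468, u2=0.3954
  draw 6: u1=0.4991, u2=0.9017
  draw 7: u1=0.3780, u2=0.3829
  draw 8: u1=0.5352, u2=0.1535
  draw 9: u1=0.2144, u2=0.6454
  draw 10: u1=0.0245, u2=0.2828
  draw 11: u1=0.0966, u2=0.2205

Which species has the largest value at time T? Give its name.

t=0.000: C=6 B=8 P=3 E=6 S=8
Draw 1: a1=3.672, a2=8.832, a3=0.741, a0=13.245; τ=−ln(0.2964)/13.245=0.092 → t=0.092; u2·a0=0.3188·13.245=4.223; a1=3.672 < 4.223 ≤ a1+a2=12.504 → R2 fires; C=8 B=7 P=3 E=8 S=7
Draw 2: a1=3.213, a2=6.762, a3=0.741, a0=10.716; τ=−ln(0.7752)/10.716=0.024 → t=0.116; u2·a0=0.7859·10.716=8.422; a1=3.213 < 8.422 ≤ a1+a2=9.975 → R2 fires; C=10 B=6 P=3 E=10 S=6
Draw 3: a1=2.754, a2=4.968, a3=0.741, a0=8.463; τ=−ln(0.4185)/8.463=0.103 → t=0.219; u2·a0=0.1760·8.463=1.489 ≤ a1=2.754 → R1 fires; C=10 B=7 P=3 E=12 S=6
Draw 4: a1=3.213, a2=5.796, a3=0.741, a0=9.750; τ=−ln(0.2966)/9.750=0.125 → t=0.343; u2·a0=0.5994·9.750=5.844; a1=3.213 < 5.844 ≤ a1+a2=9.009 → R2 fires; C=12 B=6 P=3 E=14 S=5
Draw 5: a1=2.754, a2=4.140, a3=0.741, a0=7.635; τ=−ln(0.5468)/7.635=0.079 → t=0.422; u2·a0=0.3954·7.635=3.019; a1=2.754 < 3.019 ≤ a1+a2=6.894 → R2 fires; C=14 B=5 P=3 E=16 S=4
Draw 6: a1=2.295, a2=2.760, a3=0.741, a0=5.796; τ=−ln(0.4991)/5.796=0.120 → t=0.542; u2·a0=0.9017·5.796=5.226; a1+a2=5.055 < 5.226 ≤ a1+…+a3=5.796 → R3 fires; C=14 B=5 P=4 E=18 S=4
Draw 7: a1=2.295, a2=2.760, a3=0.988, a0=6.043; τ=−ln(0.3780)/6.043=0.161 → t=0.703; u2·a0=0.3829·6.043=2.314; a1=2.295 < 2.314 ≤ a1+a2=5.055 → R2 fires; C=16 B=4 P=4 E=20 S=3
Draw 8: a1=1.836, a2=1.656, a3=0.988, a0=4.480; τ=−ln(0.5352)/4.480=0.140 → t=0.843; u2·a0=0.1535·4.480=0.688 ≤ a1=1.836 → R1 fires; C=16 B=5 P=4 E=22 S=3
Draw 9: a1=2.295, a2=2.070, a3=0.988, a0=5.353; τ=−ln(0.2144)/5.353=0.288 → t=1.130; u2·a0=0.6454·5.353=3.455; a1=2.295 < 3.455 ≤ a1+a2=4.365 → R2 fires; C=18 B=4 P=4 E=24 S=2
Draw 10: a1=1.836, a2=1.104, a3=0.988, a0=3.928; τ=−ln(0.0245)/3.928=0.944 → t=2.075; u2·a0=0.2828·3.928=1.111 ≤ a1=1.836 → R1 fires; C=18 B=5 P=4 E=26 S=2
Draw 11: a1=2.295, a2=1.380, a3=0.988, a0=4.663; τ=−ln(0.0966)/4.663=0.501 → t=2.576 > T=2.44: stop.
At T=2.44: C=18 B=5 P=4 E=26 S=2; the largest is E.

Dominant species at T: E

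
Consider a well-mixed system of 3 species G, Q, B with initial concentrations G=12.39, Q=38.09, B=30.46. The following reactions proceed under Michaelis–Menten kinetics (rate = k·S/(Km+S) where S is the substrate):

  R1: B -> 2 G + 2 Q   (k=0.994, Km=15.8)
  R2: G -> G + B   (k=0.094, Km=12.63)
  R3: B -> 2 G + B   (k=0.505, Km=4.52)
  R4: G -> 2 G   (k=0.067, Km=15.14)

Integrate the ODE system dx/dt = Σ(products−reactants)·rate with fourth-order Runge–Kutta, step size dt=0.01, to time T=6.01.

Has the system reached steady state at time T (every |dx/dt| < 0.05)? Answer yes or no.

Steady state at T: no

RK4 with dt=0.01: 601 steps to T=6.01. Trajectory (selected grid times):
t=0.00: G=12.39 Q=38.09 B=30.46
t=0.67: G=13.87 Q=38.97 B=30.05
t=1.34: G=15.36 Q=39.84 B=29.65
t=2.00: G=16.81 Q=40.69 B=29.26
t=2.67: G=18.28 Q=41.55 B=28.87
t=3.34: G=19.75 Q=42.41 B=28.47
t=4.01: G=21.21 Q=43.27 B=28.09
t=4.67: G=22.65 Q=44.10 B=27.71
t=5.34: G=24.11 Q=44.95 B=27.32
t=6.01: G=25.56 Q=45.79 B=26.95
Rates at T: R1=0.6266, R2=0.0629, R3=0.4325, R4=0.0421
dx/dt at T (Σ net stoichiometry × rate): G=+2.1602, Q=+1.2532, B=-0.5637
Largest |dx/dt| is |+2.1602| (G) ≥ 0.05 → not steady.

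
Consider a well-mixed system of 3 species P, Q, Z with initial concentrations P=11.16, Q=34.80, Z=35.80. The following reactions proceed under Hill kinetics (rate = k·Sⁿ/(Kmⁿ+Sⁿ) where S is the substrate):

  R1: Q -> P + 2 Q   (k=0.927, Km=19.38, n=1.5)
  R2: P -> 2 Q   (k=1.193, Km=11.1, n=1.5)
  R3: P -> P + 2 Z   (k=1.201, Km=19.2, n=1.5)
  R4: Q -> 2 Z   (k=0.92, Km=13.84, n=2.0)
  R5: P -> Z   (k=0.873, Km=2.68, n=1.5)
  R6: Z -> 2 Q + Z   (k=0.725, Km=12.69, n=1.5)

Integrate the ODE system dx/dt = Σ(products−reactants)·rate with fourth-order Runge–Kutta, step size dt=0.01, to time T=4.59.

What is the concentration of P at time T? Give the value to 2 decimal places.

RK4 with dt=0.01: 459 steps to T=4.59. Trajectory (selected grid times):
t=0.00: P=11.16 Q=34.80 Z=35.80
t=0.51: P=10.80 Q=35.95 Z=37.38
t=1.02: P=10.45 Q=37.09 Z=38.95
t=1.53: P=10.11 Q=38.22 Z=40.52
t=2.04: P=9.79 Q=39.34 Z=42.07
t=2.55: P=9.49 Q=40.46 Z=43.62
t=3.06: P=9.19 Q=41.56 Z=45.16
t=3.57: P=8.91 Q=42.66 Z=46.69
t=4.08: P=8.64 Q=43.75 Z=48.21
t=4.59: P=8.39 Q=44.83 Z=49.72
Read off P at T=4.59: 8.39

P at T = 8.39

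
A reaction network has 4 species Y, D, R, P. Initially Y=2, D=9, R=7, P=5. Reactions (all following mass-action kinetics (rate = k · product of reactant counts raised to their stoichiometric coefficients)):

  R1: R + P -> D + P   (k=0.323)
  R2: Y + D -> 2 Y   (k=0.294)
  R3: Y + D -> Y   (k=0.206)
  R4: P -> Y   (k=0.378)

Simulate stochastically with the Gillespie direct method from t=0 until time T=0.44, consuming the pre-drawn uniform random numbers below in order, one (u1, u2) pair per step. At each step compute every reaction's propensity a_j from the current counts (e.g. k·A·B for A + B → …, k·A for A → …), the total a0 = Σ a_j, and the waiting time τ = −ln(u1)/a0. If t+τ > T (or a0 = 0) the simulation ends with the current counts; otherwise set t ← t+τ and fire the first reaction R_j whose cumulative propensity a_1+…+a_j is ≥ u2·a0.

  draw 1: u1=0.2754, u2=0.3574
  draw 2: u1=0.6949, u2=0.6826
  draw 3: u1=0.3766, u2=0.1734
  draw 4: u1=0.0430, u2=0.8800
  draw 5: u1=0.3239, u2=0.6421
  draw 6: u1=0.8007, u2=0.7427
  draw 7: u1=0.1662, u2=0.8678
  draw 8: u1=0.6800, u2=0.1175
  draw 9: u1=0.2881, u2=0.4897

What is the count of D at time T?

D at T = 7

t=0.000: Y=2 D=9 R=7 P=5
Draw 1: a1=11.305, a2=5.292, a3=3.708, a4=1.890, a0=22.195; τ=−ln(0.2754)/22.195=0.058 → t=0.058; u2·a0=0.3574·22.195=7.932 ≤ a1=11.305 → R1 fires; Y=2 D=10 R=6 P=5
Draw 2: a1=9.690, a2=5.880, a3=4.120, a4=1.890, a0=21.580; τ=−ln(0.6949)/21.580=0.017 → t=0.075; u2·a0=0.6826·21.580=14.731; a1=9.690 < 14.731 ≤ a1+a2=15.570 → R2 fires; Y=3 D=9 R=6 P=5
Draw 3: a1=9.690, a2=7.938, a3=5.562, a4=1.890, a0=25.080; τ=−ln(0.3766)/25.080=0.039 → t=0.114; u2·a0=0.1734·25.080=4.349 ≤ a1=9.690 → R1 fires; Y=3 D=10 R=5 P=5
Draw 4: a1=8.075, a2=8.820, a3=6.180, a4=1.890, a0=24.965; τ=−ln(0.0430)/24.965=0.126 → t=0.240; u2·a0=0.8800·24.965=21.969; a1+a2=16.895 < 21.969 ≤ a1+…+a3=23.075 → R3 fires; Y=3 D=9 R=5 P=5
Draw 5: a1=8.075, a2=7.938, a3=5.562, a4=1.890, a0=23.465; τ=−ln(0.3239)/23.465=0.048 → t=0.288; u2·a0=0.6421·23.465=15.067; a1=8.075 < 15.067 ≤ a1+a2=16.013 → R2 fires; Y=4 D=8 R=5 P=5
Draw 6: a1=8.075, a2=9.408, a3=6.592, a4=1.890, a0=25.965; τ=−ln(0.8007)/25.965=0.009 → t=0.297; u2·a0=0.7427·25.965=19.284; a1+a2=17.483 < 19.284 ≤ a1+…+a3=24.075 → R3 fires; Y=4 D=7 R=5 P=5
Draw 7: a1=8.075, a2=8.232, a3=5.768, a4=1.890, a0=23.965; τ=−ln(0.1662)/23.965=0.075 → t=0.371; u2·a0=0.8678·23.965=20.797; a1+a2=16.307 < 20.797 ≤ a1+…+a3=22.075 → R3 fires; Y=4 D=6 R=5 P=5
Draw 8: a1=8.075, a2=7.056, a3=4.944, a4=1.890, a0=21.965; τ=−ln(0.6800)/21.965=0.018 → t=0.389; u2·a0=0.1175·21.965=2.581 ≤ a1=8.075 → R1 fires; Y=4 D=7 R=4 P=5
Draw 9: a1=6.460, a2=8.232, a3=5.768, a4=1.890, a0=22.350; τ=−ln(0.2881)/22.350=0.056 → t=0.445 > T=0.44: stop.
Read off D at T=0.44: 7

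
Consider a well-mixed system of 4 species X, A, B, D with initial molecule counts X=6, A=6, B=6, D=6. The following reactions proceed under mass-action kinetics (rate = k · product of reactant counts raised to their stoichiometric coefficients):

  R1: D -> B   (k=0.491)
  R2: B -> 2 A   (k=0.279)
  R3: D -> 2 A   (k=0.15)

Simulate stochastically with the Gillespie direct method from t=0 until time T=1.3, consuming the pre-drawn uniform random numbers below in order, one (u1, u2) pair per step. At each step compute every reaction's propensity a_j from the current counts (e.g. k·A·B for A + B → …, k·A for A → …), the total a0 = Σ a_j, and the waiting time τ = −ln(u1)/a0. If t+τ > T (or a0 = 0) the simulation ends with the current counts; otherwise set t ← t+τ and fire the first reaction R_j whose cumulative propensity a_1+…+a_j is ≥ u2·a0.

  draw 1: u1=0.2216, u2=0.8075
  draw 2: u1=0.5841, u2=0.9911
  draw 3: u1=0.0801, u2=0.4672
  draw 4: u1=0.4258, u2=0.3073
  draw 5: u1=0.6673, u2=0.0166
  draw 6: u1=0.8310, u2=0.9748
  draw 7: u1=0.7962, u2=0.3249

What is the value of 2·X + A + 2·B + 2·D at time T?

Check how each reaction changes W = 2·X + A + 2·B + 2·D (weight of products minus weight of reactants):
R1: D -> B: (2·1) − (2·1) = 2 − 2 = 0
R2: B -> 2 A: (1·2) − (2·1) = 2 − 2 = 0
R3: D -> 2 A: (1·2) − (2·1) = 2 − 2 = 0
Every reaction leaves W unchanged, so W is conserved and no simulation is needed: W(T) = W(0) = 2·6 + 6 + 2·6 + 2·6 = 42

Value at T = 42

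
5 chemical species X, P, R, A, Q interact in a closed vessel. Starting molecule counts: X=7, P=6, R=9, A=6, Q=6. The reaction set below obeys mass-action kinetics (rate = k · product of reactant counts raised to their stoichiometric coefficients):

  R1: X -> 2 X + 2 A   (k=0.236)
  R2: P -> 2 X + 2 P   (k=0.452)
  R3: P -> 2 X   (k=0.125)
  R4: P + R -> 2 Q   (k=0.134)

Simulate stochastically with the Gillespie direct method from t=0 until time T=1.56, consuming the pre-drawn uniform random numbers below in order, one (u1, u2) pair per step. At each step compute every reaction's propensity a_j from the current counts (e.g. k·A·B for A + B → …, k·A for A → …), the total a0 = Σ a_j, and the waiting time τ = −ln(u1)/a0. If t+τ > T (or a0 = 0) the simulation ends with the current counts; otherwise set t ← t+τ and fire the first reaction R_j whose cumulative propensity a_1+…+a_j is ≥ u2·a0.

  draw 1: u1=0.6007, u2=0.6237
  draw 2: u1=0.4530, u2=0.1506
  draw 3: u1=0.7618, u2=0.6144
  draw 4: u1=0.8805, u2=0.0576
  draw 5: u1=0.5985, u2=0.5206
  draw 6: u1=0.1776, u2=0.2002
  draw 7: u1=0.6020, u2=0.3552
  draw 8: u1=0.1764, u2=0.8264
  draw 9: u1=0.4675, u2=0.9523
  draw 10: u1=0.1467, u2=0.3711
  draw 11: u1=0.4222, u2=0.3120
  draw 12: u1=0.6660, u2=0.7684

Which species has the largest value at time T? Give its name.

Dominant species at T: A

t=0.000: X=7 P=6 R=9 A=6 Q=6
Draw 1: a1=1.652, a2=2.712, a3=0.750, a4=7.236, a0=12.350; τ=−ln(0.6007)/12.350=0.041 → t=0.041; u2·a0=0.6237·12.350=7.703; a1+…+a3=5.114 < 7.703 ≤ a1+…+a4=12.350 → R4 fires; X=7 P=5 R=8 A=6 Q=8
Draw 2: a1=1.652, a2=2.260, a3=0.625, a4=5.360, a0=9.897; τ=−ln(0.4530)/9.897=0.080 → t=0.121; u2·a0=0.1506·9.897=1.490 ≤ a1=1.652 → R1 fires; X=8 P=5 R=8 A=8 Q=8
Draw 3: a1=1.888, a2=2.260, a3=0.625, a4=5.360, a0=10.133; τ=−ln(0.7618)/10.133=0.027 → t=0.148; u2·a0=0.6144·10.133=6.226; a1+…+a3=4.773 < 6.226 ≤ a1+…+a4=10.133 → R4 fires; X=8 P=4 R=7 A=8 Q=10
Draw 4: a1=1.888, a2=1.808, a3=0.500, a4=3.752, a0=7.948; τ=−ln(0.8805)/7.948=0.016 → t=0.164; u2·a0=0.0576·7.948=0.458 ≤ a1=1.888 → R1 fires; X=9 P=4 R=7 A=10 Q=10
Draw 5: a1=2.124, a2=1.808, a3=0.500, a4=3.752, a0=8.184; τ=−ln(0.5985)/8.184=0.063 → t=0.227; u2·a0=0.5206·8.184=4.261; a1+a2=3.932 < 4.261 ≤ a1+…+a3=4.432 → R3 fires; X=11 P=3 R=7 A=10 Q=10
Draw 6: a1=2.596, a2=1.356, a3=0.375, a4=2.814, a0=7.141; τ=−ln(0.1776)/7.141=0.242 → t=0.469; u2·a0=0.2002·7.141=1.430 ≤ a1=2.596 → R1 fires; X=12 P=3 R=7 A=12 Q=10
Draw 7: a1=2.832, a2=1.356, a3=0.375, a4=2.814, a0=7.377; τ=−ln(0.6020)/7.377=0.069 → t=0.538; u2·a0=0.3552·7.377=2.620 ≤ a1=2.832 → R1 fires; X=13 P=3 R=7 A=14 Q=10
Draw 8: a1=3.068, a2=1.356, a3=0.375, a4=2.814, a0=7.613; τ=−ln(0.1764)/7.613=0.228 → t=0.766; u2·a0=0.8264·7.613=6.291; a1+…+a3=4.799 < 6.291 ≤ a1+…+a4=7.613 → R4 fires; X=13 P=2 R=6 A=14 Q=12
Draw 9: a1=3.068, a2=0.904, a3=0.250, a4=1.608, a0=5.830; τ=−ln(0.4675)/5.830=0.130 → t=0.896; u2·a0=0.9523·5.830=5.552; a1+…+a3=4.222 < 5.552 ≤ a1+…+a4=5.830 → R4 fires; X=13 P=1 R=5 A=14 Q=14
Draw 10: a1=3.068, a2=0.452, a3=0.125, a4=0.670, a0=4.315; τ=−ln(0.1467)/4.315=0.445 → t=1.341; u2·a0=0.3711·4.315=1.601 ≤ a1=3.068 → R1 fires; X=14 P=1 R=5 A=16 Q=14
Draw 11: a1=3.304, a2=0.452, a3=0.125, a4=0.670, a0=4.551; τ=−ln(0.4222)/4.551=0.189 → t=1.530; u2·a0=0.3120·4.551=1.420 ≤ a1=3.304 → R1 fires; X=15 P=1 R=5 A=18 Q=14
Draw 12: a1=3.540, a2=0.452, a3=0.125, a4=0.670, a0=4.787; τ=−ln(0.6660)/4.787=0.085 → t=1.615 > T=1.56: stop.
At T=1.56: X=15 P=1 R=5 A=18 Q=14; the largest is A.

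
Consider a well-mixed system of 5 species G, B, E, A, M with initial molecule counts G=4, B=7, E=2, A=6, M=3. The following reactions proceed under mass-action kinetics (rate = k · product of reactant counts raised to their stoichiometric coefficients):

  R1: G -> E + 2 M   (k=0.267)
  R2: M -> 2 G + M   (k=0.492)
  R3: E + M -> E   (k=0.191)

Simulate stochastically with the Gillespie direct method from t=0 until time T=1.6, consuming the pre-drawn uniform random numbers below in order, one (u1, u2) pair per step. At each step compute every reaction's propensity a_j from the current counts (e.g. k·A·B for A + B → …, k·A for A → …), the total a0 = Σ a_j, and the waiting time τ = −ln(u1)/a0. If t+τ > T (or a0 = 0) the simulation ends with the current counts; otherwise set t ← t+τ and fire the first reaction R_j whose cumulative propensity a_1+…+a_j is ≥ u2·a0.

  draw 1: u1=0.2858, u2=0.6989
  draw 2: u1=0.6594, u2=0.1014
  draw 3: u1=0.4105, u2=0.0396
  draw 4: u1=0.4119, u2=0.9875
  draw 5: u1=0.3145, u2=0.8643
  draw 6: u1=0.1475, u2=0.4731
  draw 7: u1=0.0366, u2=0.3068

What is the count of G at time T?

G at T = 2

t=0.000: G=4 B=7 E=2 A=6 M=3
Draw 1: a1=1.068, a2=1.476, a3=1.146, a0=3.690; τ=−ln(0.2858)/3.690=0.339 → t=0.339; u2·a0=0.6989·3.690=2.579; a1+a2=2.544 < 2.579 ≤ a1+…+a3=3.690 → R3 fires; G=4 B=7 E=2 A=6 M=2
Draw 2: a1=1.068, a2=0.984, a3=0.764, a0=2.816; τ=−ln(0.6594)/2.816=0.148 → t=0.487; u2·a0=0.1014·2.816=0.286 ≤ a1=1.068 → R1 fires; G=3 B=7 E=3 A=6 M=4
Draw 3: a1=0.801, a2=1.968, a3=2.292, a0=5.061; τ=−ln(0.4105)/5.061=0.176 → t=0.663; u2·a0=0.0396·5.061=0.200 ≤ a1=0.801 → R1 fires; G=2 B=7 E=4 A=6 M=6
Draw 4: a1=0.534, a2=2.952, a3=4.584, a0=8.070; τ=−ln(0.4119)/8.070=0.110 → t=0.773; u2·a0=0.9875·8.070=7.969; a1+a2=3.486 < 7.969 ≤ a1+…+a3=8.070 → R3 fires; G=2 B=7 E=4 A=6 M=5
Draw 5: a1=0.534, a2=2.460, a3=3.820, a0=6.814; τ=−ln(0.3145)/6.814=0.170 → t=0.943; u2·a0=0.8643·6.814=5.889; a1+a2=2.994 < 5.889 ≤ a1+…+a3=6.814 → R3 fires; G=2 B=7 E=4 A=6 M=4
Draw 6: a1=0.534, a2=1.968, a3=3.056, a0=5.558; τ=−ln(0.1475)/5.558=0.344 → t=1.287; u2·a0=0.4731·5.558=2.629; a1+a2=2.502 < 2.629 ≤ a1+…+a3=5.558 → R3 fires; G=2 B=7 E=4 A=6 M=3
Draw 7: a1=0.534, a2=1.476, a3=2.292, a0=4.302; τ=−ln(0.0366)/4.302=0.769 → t=2.056 > T=1.6: stop.
Read off G at T=1.6: 2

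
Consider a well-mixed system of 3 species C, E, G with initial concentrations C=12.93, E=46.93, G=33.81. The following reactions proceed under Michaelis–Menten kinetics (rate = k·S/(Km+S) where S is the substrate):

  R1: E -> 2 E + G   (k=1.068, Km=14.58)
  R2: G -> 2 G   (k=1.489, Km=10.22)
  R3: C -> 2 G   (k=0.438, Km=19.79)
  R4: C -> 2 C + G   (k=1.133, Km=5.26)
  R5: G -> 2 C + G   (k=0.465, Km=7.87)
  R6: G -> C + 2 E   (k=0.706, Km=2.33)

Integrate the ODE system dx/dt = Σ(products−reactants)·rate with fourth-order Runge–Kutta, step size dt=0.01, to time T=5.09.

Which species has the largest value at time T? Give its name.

RK4 with dt=0.01: 509 steps to T=5.09. Trajectory (selected grid times):
t=0.00: C=12.93 E=46.93 G=33.81
t=0.57: C=14.10 E=48.15 G=35.22
t=1.13: C=15.26 E=49.35 G=36.64
t=1.70: C=16.45 E=50.58 G=38.10
t=2.26: C=17.63 E=51.79 G=39.57
t=2.83: C=18.84 E=53.03 G=41.08
t=3.39: C=20.03 E=54.25 G=42.59
t=3.96: C=21.24 E=55.49 G=44.14
t=4.52: C=22.45 E=56.72 G=45.69
t=5.09: C=23.67 E=57.97 G=47.28
At T=5.09: C=23.67 E=57.97 G=47.28; the largest is E.

Dominant species at T: E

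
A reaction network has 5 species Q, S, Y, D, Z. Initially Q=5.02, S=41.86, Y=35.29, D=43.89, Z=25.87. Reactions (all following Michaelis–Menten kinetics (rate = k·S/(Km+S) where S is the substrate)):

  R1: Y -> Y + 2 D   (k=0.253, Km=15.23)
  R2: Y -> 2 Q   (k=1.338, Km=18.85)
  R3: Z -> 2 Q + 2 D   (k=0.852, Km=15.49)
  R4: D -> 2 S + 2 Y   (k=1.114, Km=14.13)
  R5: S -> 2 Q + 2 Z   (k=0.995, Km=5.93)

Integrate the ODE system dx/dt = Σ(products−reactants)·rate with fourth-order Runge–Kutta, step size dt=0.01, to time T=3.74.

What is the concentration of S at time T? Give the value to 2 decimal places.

RK4 with dt=0.01: 374 steps to T=3.74. Trajectory (selected grid times):
t=0.00: Q=5.02 S=41.86 Y=35.29 D=43.89 Z=25.87
t=0.42: Q=6.94 S=42.20 Y=35.63 D=44.13 Z=26.38
t=0.83: Q=8.81 S=42.54 Y=35.96 D=44.37 Z=26.87
t=1.25: Q=10.74 S=42.88 Y=36.31 D=44.62 Z=27.38
t=1.66: Q=12.63 S=43.22 Y=36.64 D=44.87 Z=27.87
t=2.08: Q=14.57 S=43.56 Y=36.98 D=45.13 Z=28.38
t=2.49: Q=16.47 S=43.90 Y=37.31 D=45.38 Z=28.87
t=2.91: Q=18.42 S=44.24 Y=37.65 D=45.64 Z=29.37
t=3.32: Q=20.33 S=44.58 Y=37.98 D=45.90 Z=29.86
t=3.74: Q=22.29 S=44.93 Y=38.32 D=46.17 Z=30.36
Read off S at T=3.74: 44.93

S at T = 44.93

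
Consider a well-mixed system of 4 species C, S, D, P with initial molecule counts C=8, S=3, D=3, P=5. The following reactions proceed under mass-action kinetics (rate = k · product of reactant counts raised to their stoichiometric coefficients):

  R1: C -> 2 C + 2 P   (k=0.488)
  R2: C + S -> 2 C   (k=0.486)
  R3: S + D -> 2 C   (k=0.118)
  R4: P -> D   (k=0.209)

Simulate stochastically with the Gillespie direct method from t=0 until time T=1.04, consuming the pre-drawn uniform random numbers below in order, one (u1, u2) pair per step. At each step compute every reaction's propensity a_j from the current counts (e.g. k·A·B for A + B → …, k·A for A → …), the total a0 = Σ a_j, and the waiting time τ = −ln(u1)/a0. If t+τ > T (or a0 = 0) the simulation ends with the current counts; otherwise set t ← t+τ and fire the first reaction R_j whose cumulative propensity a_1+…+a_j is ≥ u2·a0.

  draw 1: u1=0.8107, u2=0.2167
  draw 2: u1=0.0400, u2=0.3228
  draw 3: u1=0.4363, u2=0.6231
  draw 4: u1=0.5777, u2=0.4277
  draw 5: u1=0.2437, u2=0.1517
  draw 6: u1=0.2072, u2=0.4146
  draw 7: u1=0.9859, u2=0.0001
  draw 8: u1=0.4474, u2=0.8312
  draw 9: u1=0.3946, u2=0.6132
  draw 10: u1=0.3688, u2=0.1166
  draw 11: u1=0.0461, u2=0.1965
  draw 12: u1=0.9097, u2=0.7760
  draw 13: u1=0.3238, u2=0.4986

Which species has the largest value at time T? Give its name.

Dominant species at T: C

t=0.000: C=8 S=3 D=3 P=5
Draw 1: a1=3.904, a2=11.664, a3=1.062, a4=1.045, a0=17.675; τ=−ln(0.8107)/17.675=0.012 → t=0.012; u2·a0=0.2167·17.675=3.830 ≤ a1=3.904 → R1 fires; C=9 S=3 D=3 P=7
Draw 2: a1=4.392, a2=13.122, a3=1.062, a4=1.463, a0=20.039; τ=−ln(0.0400)/20.039=0.161 → t=0.173; u2·a0=0.3228·20.039=6.469; a1=4.392 < 6.469 ≤ a1+a2=17.514 → R2 fires; C=10 S=2 D=3 P=7
Draw 3: a1=4.880, a2=9.720, a3=0.708, a4=1.463, a0=16.771; τ=−ln(0.4363)/16.771=0.049 → t=0.222; u2·a0=0.6231·16.771=10.450; a1=4.880 < 10.450 ≤ a1+a2=14.600 → R2 fires; C=11 S=1 D=3 P=7
Draw 4: a1=5.368, a2=5.346, a3=0.354, a4=1.463, a0=12.531; τ=−ln(0.5777)/12.531=0.044 → t=0.266; u2·a0=0.4277·12.531=5.360 ≤ a1=5.368 → R1 fires; C=12 S=1 D=3 P=9
Draw 5: a1=5.856, a2=5.832, a3=0.354, a4=1.881, a0=13.923; τ=−ln(0.2437)/13.923=0.101 → t=0.367; u2·a0=0.1517·13.923=2.112 ≤ a1=5.856 → R1 fires; C=13 S=1 D=3 P=11
Draw 6: a1=6.344, a2=6.318, a3=0.354, a4=2.299, a0=15.315; τ=−ln(0.2072)/15.315=0.103 → t=0.470; u2·a0=0.4146·15.315=6.350; a1=6.344 < 6.350 ≤ a1+a2=12.662 → R2 fires; C=14 S=0 D=3 P=11
Draw 7: a1=6.832, a2=0.000, a3=0.000, a4=2.299, a0=9.131; τ=−ln(0.9859)/9.131=0.002 → t=0.471; u2·a0=0.0001·9.131=0.001 ≤ a1=6.832 → R1 fires; C=15 S=0 D=3 P=13
Draw 8: a1=7.320, a2=0.000, a3=0.000, a4=2.717, a0=10.037; τ=−ln(0.4474)/10.037=0.080 → t=0.552; u2·a0=0.8312·10.037=8.343; a1+…+a3=7.320 < 8.343 ≤ a1+…+a4=10.037 → R4 fires; C=15 S=0 D=4 P=12
Draw 9: a1=7.320, a2=0.000, a3=0.000, a4=2.508, a0=9.828; τ=−ln(0.3946)/9.828=0.095 → t=0.646; u2·a0=0.6132·9.828=6.027 ≤ a1=7.320 → R1 fires; C=16 S=0 D=4 P=14
Draw 10: a1=7.808, a2=0.000, a3=0.000, a4=2.926, a0=10.734; τ=−ln(0.3688)/10.734=0.093 → t=0.739; u2·a0=0.1166·10.734=1.252 ≤ a1=7.808 → R1 fires; C=17 S=0 D=4 P=16
Draw 11: a1=8.296, a2=0.000, a3=0.000, a4=3.344, a0=11.640; τ=−ln(0.0461)/11.640=0.264 → t=1.004; u2·a0=0.1965·11.640=2.287 ≤ a1=8.296 → R1 fires; C=18 S=0 D=4 P=18
Draw 12: a1=8.784, a2=0.000, a3=0.000, a4=3.762, a0=12.546; τ=−ln(0.9097)/12.546=0.008 → t=1.011; u2·a0=0.7760·12.546=9.736; a1+…+a3=8.784 < 9.736 ≤ a1+…+a4=12.546 → R4 fires; C=18 S=0 D=5 P=17
Draw 13: a1=8.784, a2=0.000, a3=0.000, a4=3.553, a0=12.337; τ=−ln(0.3238)/12.337=0.091 → t=1.102 > T=1.04: stop.
At T=1.04: C=18 S=0 D=5 P=17; the largest is C.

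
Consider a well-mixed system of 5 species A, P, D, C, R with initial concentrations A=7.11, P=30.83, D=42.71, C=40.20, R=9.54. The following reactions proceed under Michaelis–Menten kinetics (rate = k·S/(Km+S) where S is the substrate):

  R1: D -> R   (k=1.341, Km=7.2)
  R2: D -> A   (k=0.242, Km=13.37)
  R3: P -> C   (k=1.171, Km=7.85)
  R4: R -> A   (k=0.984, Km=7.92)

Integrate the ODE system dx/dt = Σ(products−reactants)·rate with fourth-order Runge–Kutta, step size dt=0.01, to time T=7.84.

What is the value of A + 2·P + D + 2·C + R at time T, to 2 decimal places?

Check how each reaction changes W = A + 2·P + D + 2·C + R (weight of products minus weight of reactants):
R1: D -> R: (1·1) − (1·1) = 1 − 1 = 0
R2: D -> A: (1·1) − (1·1) = 1 − 1 = 0
R3: P -> C: (2·1) − (2·1) = 2 − 2 = 0
R4: R -> A: (1·1) − (1·1) = 1 − 1 = 0
Every reaction leaves W unchanged, so W is conserved and no simulation is needed: W(T) = W(0) = 7.11 + 2·30.83 + 42.71 + 2·40.20 + 9.54 = 201.42

Value at T = 201.42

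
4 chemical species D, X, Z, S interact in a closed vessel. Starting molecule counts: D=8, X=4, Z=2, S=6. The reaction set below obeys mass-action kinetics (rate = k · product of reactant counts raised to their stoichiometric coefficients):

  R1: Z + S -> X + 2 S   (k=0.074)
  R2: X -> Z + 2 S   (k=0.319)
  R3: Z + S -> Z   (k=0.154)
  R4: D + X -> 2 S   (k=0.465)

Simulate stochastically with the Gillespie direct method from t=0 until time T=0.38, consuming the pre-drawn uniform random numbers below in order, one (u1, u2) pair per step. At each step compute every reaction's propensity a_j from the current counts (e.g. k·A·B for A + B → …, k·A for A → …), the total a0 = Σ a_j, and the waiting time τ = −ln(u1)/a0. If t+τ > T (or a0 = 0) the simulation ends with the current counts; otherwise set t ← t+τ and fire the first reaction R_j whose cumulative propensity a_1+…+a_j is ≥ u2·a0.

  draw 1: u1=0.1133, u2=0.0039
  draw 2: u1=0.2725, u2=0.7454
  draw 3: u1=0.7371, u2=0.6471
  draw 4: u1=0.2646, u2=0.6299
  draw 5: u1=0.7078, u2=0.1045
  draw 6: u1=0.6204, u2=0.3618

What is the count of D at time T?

t=0.000: D=8 X=4 Z=2 S=6
Draw 1: a1=0.888, a2=1.276, a3=1.848, a4=14.880, a0=18.892; τ=−ln(0.1133)/18.892=0.115 → t=0.115; u2·a0=0.0039·18.892=0.074 ≤ a1=0.888 → R1 fires; D=8 X=5 Z=1 S=7
Draw 2: a1=0.518, a2=1.595, a3=1.078, a4=18.600, a0=21.791; τ=−ln(0.2725)/21.791=0.060 → t=0.175; u2·a0=0.7454·21.791=16.243; a1+…+a3=3.191 < 16.243 ≤ a1+…+a4=21.791 → R4 fires; D=7 X=4 Z=1 S=9
Draw 3: a1=0.666, a2=1.276, a3=1.386, a4=13.020, a0=16.348; τ=−ln(0.7371)/16.348=0.019 → t=0.194; u2·a0=0.6471·16.348=10.579; a1+…+a3=3.328 < 10.579 ≤ a1+…+a4=16.348 → R4 fires; D=6 X=3 Z=1 S=11
Draw 4: a1=0.814, a2=0.957, a3=1.694, a4=8.370, a0=11.835; τ=−ln(0.2646)/11.835=0.112 → t=0.306; u2·a0=0.6299·11.835=7.455; a1+…+a3=3.465 < 7.455 ≤ a1+…+a4=11.835 → R4 fires; D=5 X=2 Z=1 S=13
Draw 5: a1=0.962, a2=0.638, a3=2.002, a4=4.650, a0=8.252; τ=−ln(0.7078)/8.252=0.042 → t=0.348; u2·a0=0.1045·8.252=0.862 ≤ a1=0.962 → R1 fires; D=5 X=3 Z=0 S=14
Draw 6: a1=0.000, a2=0.957, a3=0.000, a4=6.975, a0=7.932; τ=−ln(0.6204)/7.932=0.060 → t=0.408 > T=0.38: stop.
Read off D at T=0.38: 5

D at T = 5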